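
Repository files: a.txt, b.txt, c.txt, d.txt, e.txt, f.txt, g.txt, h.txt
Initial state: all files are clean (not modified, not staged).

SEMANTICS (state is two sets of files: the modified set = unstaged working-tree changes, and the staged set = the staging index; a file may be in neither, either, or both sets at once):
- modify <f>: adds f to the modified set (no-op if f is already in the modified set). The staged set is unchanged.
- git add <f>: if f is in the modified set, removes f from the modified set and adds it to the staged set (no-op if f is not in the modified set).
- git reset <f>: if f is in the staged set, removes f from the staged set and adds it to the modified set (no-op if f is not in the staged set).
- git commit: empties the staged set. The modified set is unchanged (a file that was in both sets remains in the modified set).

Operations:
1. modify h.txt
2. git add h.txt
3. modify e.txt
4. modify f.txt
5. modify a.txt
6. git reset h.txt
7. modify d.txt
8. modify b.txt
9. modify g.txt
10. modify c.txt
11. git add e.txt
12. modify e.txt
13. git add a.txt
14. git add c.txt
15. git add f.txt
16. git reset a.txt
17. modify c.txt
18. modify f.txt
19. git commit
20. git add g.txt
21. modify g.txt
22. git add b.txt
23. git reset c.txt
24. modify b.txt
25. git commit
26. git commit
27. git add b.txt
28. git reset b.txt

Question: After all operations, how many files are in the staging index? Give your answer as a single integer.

After op 1 (modify h.txt): modified={h.txt} staged={none}
After op 2 (git add h.txt): modified={none} staged={h.txt}
After op 3 (modify e.txt): modified={e.txt} staged={h.txt}
After op 4 (modify f.txt): modified={e.txt, f.txt} staged={h.txt}
After op 5 (modify a.txt): modified={a.txt, e.txt, f.txt} staged={h.txt}
After op 6 (git reset h.txt): modified={a.txt, e.txt, f.txt, h.txt} staged={none}
After op 7 (modify d.txt): modified={a.txt, d.txt, e.txt, f.txt, h.txt} staged={none}
After op 8 (modify b.txt): modified={a.txt, b.txt, d.txt, e.txt, f.txt, h.txt} staged={none}
After op 9 (modify g.txt): modified={a.txt, b.txt, d.txt, e.txt, f.txt, g.txt, h.txt} staged={none}
After op 10 (modify c.txt): modified={a.txt, b.txt, c.txt, d.txt, e.txt, f.txt, g.txt, h.txt} staged={none}
After op 11 (git add e.txt): modified={a.txt, b.txt, c.txt, d.txt, f.txt, g.txt, h.txt} staged={e.txt}
After op 12 (modify e.txt): modified={a.txt, b.txt, c.txt, d.txt, e.txt, f.txt, g.txt, h.txt} staged={e.txt}
After op 13 (git add a.txt): modified={b.txt, c.txt, d.txt, e.txt, f.txt, g.txt, h.txt} staged={a.txt, e.txt}
After op 14 (git add c.txt): modified={b.txt, d.txt, e.txt, f.txt, g.txt, h.txt} staged={a.txt, c.txt, e.txt}
After op 15 (git add f.txt): modified={b.txt, d.txt, e.txt, g.txt, h.txt} staged={a.txt, c.txt, e.txt, f.txt}
After op 16 (git reset a.txt): modified={a.txt, b.txt, d.txt, e.txt, g.txt, h.txt} staged={c.txt, e.txt, f.txt}
After op 17 (modify c.txt): modified={a.txt, b.txt, c.txt, d.txt, e.txt, g.txt, h.txt} staged={c.txt, e.txt, f.txt}
After op 18 (modify f.txt): modified={a.txt, b.txt, c.txt, d.txt, e.txt, f.txt, g.txt, h.txt} staged={c.txt, e.txt, f.txt}
After op 19 (git commit): modified={a.txt, b.txt, c.txt, d.txt, e.txt, f.txt, g.txt, h.txt} staged={none}
After op 20 (git add g.txt): modified={a.txt, b.txt, c.txt, d.txt, e.txt, f.txt, h.txt} staged={g.txt}
After op 21 (modify g.txt): modified={a.txt, b.txt, c.txt, d.txt, e.txt, f.txt, g.txt, h.txt} staged={g.txt}
After op 22 (git add b.txt): modified={a.txt, c.txt, d.txt, e.txt, f.txt, g.txt, h.txt} staged={b.txt, g.txt}
After op 23 (git reset c.txt): modified={a.txt, c.txt, d.txt, e.txt, f.txt, g.txt, h.txt} staged={b.txt, g.txt}
After op 24 (modify b.txt): modified={a.txt, b.txt, c.txt, d.txt, e.txt, f.txt, g.txt, h.txt} staged={b.txt, g.txt}
After op 25 (git commit): modified={a.txt, b.txt, c.txt, d.txt, e.txt, f.txt, g.txt, h.txt} staged={none}
After op 26 (git commit): modified={a.txt, b.txt, c.txt, d.txt, e.txt, f.txt, g.txt, h.txt} staged={none}
After op 27 (git add b.txt): modified={a.txt, c.txt, d.txt, e.txt, f.txt, g.txt, h.txt} staged={b.txt}
After op 28 (git reset b.txt): modified={a.txt, b.txt, c.txt, d.txt, e.txt, f.txt, g.txt, h.txt} staged={none}
Final staged set: {none} -> count=0

Answer: 0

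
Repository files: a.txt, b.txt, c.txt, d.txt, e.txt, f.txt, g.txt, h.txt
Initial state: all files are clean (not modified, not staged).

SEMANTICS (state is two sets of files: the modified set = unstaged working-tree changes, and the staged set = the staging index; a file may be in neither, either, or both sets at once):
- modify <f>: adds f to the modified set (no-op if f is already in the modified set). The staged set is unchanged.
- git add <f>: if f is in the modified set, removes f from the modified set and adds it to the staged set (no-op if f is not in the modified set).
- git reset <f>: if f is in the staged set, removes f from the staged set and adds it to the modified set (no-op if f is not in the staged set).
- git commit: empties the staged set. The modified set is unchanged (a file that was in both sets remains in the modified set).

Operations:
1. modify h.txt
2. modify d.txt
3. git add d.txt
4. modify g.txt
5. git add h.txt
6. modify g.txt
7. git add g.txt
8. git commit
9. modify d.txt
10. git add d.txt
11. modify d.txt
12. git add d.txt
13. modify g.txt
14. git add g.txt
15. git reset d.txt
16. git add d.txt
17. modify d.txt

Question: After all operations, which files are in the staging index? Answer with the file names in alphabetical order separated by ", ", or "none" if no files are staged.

Answer: d.txt, g.txt

Derivation:
After op 1 (modify h.txt): modified={h.txt} staged={none}
After op 2 (modify d.txt): modified={d.txt, h.txt} staged={none}
After op 3 (git add d.txt): modified={h.txt} staged={d.txt}
After op 4 (modify g.txt): modified={g.txt, h.txt} staged={d.txt}
After op 5 (git add h.txt): modified={g.txt} staged={d.txt, h.txt}
After op 6 (modify g.txt): modified={g.txt} staged={d.txt, h.txt}
After op 7 (git add g.txt): modified={none} staged={d.txt, g.txt, h.txt}
After op 8 (git commit): modified={none} staged={none}
After op 9 (modify d.txt): modified={d.txt} staged={none}
After op 10 (git add d.txt): modified={none} staged={d.txt}
After op 11 (modify d.txt): modified={d.txt} staged={d.txt}
After op 12 (git add d.txt): modified={none} staged={d.txt}
After op 13 (modify g.txt): modified={g.txt} staged={d.txt}
After op 14 (git add g.txt): modified={none} staged={d.txt, g.txt}
After op 15 (git reset d.txt): modified={d.txt} staged={g.txt}
After op 16 (git add d.txt): modified={none} staged={d.txt, g.txt}
After op 17 (modify d.txt): modified={d.txt} staged={d.txt, g.txt}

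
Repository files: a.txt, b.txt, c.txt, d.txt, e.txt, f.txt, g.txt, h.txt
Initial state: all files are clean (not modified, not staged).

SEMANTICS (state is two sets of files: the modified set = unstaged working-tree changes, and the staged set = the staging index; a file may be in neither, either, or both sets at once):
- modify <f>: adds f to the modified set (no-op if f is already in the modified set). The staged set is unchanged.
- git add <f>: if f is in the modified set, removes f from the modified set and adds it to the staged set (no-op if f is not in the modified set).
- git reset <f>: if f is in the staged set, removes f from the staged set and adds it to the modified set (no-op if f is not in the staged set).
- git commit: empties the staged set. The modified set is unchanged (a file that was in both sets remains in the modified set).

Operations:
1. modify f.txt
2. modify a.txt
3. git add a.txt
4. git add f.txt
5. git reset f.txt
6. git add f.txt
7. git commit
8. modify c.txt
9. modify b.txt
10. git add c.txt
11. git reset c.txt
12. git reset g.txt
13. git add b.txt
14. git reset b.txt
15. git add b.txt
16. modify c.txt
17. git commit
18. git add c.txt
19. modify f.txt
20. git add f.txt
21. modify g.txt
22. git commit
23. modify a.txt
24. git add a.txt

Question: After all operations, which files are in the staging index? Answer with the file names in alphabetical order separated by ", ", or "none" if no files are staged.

After op 1 (modify f.txt): modified={f.txt} staged={none}
After op 2 (modify a.txt): modified={a.txt, f.txt} staged={none}
After op 3 (git add a.txt): modified={f.txt} staged={a.txt}
After op 4 (git add f.txt): modified={none} staged={a.txt, f.txt}
After op 5 (git reset f.txt): modified={f.txt} staged={a.txt}
After op 6 (git add f.txt): modified={none} staged={a.txt, f.txt}
After op 7 (git commit): modified={none} staged={none}
After op 8 (modify c.txt): modified={c.txt} staged={none}
After op 9 (modify b.txt): modified={b.txt, c.txt} staged={none}
After op 10 (git add c.txt): modified={b.txt} staged={c.txt}
After op 11 (git reset c.txt): modified={b.txt, c.txt} staged={none}
After op 12 (git reset g.txt): modified={b.txt, c.txt} staged={none}
After op 13 (git add b.txt): modified={c.txt} staged={b.txt}
After op 14 (git reset b.txt): modified={b.txt, c.txt} staged={none}
After op 15 (git add b.txt): modified={c.txt} staged={b.txt}
After op 16 (modify c.txt): modified={c.txt} staged={b.txt}
After op 17 (git commit): modified={c.txt} staged={none}
After op 18 (git add c.txt): modified={none} staged={c.txt}
After op 19 (modify f.txt): modified={f.txt} staged={c.txt}
After op 20 (git add f.txt): modified={none} staged={c.txt, f.txt}
After op 21 (modify g.txt): modified={g.txt} staged={c.txt, f.txt}
After op 22 (git commit): modified={g.txt} staged={none}
After op 23 (modify a.txt): modified={a.txt, g.txt} staged={none}
After op 24 (git add a.txt): modified={g.txt} staged={a.txt}

Answer: a.txt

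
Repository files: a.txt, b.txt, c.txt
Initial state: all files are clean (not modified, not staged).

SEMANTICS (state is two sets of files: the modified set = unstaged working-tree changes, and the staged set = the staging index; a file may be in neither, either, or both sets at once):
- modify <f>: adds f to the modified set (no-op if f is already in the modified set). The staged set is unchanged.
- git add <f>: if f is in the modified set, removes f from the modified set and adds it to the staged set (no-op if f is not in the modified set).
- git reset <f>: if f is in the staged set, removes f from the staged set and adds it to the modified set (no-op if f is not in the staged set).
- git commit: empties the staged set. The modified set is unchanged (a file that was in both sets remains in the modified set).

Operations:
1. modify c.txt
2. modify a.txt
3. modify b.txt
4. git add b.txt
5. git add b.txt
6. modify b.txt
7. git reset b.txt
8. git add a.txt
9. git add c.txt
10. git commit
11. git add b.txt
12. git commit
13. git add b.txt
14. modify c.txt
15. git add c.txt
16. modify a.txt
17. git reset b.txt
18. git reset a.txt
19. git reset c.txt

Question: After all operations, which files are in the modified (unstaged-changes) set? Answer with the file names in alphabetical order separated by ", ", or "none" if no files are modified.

After op 1 (modify c.txt): modified={c.txt} staged={none}
After op 2 (modify a.txt): modified={a.txt, c.txt} staged={none}
After op 3 (modify b.txt): modified={a.txt, b.txt, c.txt} staged={none}
After op 4 (git add b.txt): modified={a.txt, c.txt} staged={b.txt}
After op 5 (git add b.txt): modified={a.txt, c.txt} staged={b.txt}
After op 6 (modify b.txt): modified={a.txt, b.txt, c.txt} staged={b.txt}
After op 7 (git reset b.txt): modified={a.txt, b.txt, c.txt} staged={none}
After op 8 (git add a.txt): modified={b.txt, c.txt} staged={a.txt}
After op 9 (git add c.txt): modified={b.txt} staged={a.txt, c.txt}
After op 10 (git commit): modified={b.txt} staged={none}
After op 11 (git add b.txt): modified={none} staged={b.txt}
After op 12 (git commit): modified={none} staged={none}
After op 13 (git add b.txt): modified={none} staged={none}
After op 14 (modify c.txt): modified={c.txt} staged={none}
After op 15 (git add c.txt): modified={none} staged={c.txt}
After op 16 (modify a.txt): modified={a.txt} staged={c.txt}
After op 17 (git reset b.txt): modified={a.txt} staged={c.txt}
After op 18 (git reset a.txt): modified={a.txt} staged={c.txt}
After op 19 (git reset c.txt): modified={a.txt, c.txt} staged={none}

Answer: a.txt, c.txt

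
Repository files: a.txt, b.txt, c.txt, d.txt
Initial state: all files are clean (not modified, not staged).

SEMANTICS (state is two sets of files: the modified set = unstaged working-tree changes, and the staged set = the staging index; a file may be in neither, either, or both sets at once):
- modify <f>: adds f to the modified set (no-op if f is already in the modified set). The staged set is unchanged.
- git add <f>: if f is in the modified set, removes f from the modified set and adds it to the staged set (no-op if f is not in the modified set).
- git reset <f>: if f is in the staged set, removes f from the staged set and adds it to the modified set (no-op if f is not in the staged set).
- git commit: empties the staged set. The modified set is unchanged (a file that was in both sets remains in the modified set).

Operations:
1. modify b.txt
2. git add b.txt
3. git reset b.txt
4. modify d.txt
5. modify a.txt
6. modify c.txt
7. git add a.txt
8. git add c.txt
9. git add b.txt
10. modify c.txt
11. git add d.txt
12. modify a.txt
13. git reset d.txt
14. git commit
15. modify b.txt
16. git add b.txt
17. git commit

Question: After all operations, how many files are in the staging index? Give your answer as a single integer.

After op 1 (modify b.txt): modified={b.txt} staged={none}
After op 2 (git add b.txt): modified={none} staged={b.txt}
After op 3 (git reset b.txt): modified={b.txt} staged={none}
After op 4 (modify d.txt): modified={b.txt, d.txt} staged={none}
After op 5 (modify a.txt): modified={a.txt, b.txt, d.txt} staged={none}
After op 6 (modify c.txt): modified={a.txt, b.txt, c.txt, d.txt} staged={none}
After op 7 (git add a.txt): modified={b.txt, c.txt, d.txt} staged={a.txt}
After op 8 (git add c.txt): modified={b.txt, d.txt} staged={a.txt, c.txt}
After op 9 (git add b.txt): modified={d.txt} staged={a.txt, b.txt, c.txt}
After op 10 (modify c.txt): modified={c.txt, d.txt} staged={a.txt, b.txt, c.txt}
After op 11 (git add d.txt): modified={c.txt} staged={a.txt, b.txt, c.txt, d.txt}
After op 12 (modify a.txt): modified={a.txt, c.txt} staged={a.txt, b.txt, c.txt, d.txt}
After op 13 (git reset d.txt): modified={a.txt, c.txt, d.txt} staged={a.txt, b.txt, c.txt}
After op 14 (git commit): modified={a.txt, c.txt, d.txt} staged={none}
After op 15 (modify b.txt): modified={a.txt, b.txt, c.txt, d.txt} staged={none}
After op 16 (git add b.txt): modified={a.txt, c.txt, d.txt} staged={b.txt}
After op 17 (git commit): modified={a.txt, c.txt, d.txt} staged={none}
Final staged set: {none} -> count=0

Answer: 0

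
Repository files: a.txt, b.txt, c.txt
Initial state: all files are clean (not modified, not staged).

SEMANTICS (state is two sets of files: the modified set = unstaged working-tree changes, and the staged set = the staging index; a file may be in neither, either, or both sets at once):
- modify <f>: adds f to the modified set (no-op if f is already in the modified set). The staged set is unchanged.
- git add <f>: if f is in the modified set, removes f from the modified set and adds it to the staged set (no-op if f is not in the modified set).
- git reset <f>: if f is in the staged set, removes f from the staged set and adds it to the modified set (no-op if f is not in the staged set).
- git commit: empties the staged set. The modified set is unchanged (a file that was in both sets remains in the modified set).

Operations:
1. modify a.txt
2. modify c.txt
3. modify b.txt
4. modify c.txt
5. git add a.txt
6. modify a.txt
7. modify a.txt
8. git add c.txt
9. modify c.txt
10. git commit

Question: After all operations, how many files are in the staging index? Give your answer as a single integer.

Answer: 0

Derivation:
After op 1 (modify a.txt): modified={a.txt} staged={none}
After op 2 (modify c.txt): modified={a.txt, c.txt} staged={none}
After op 3 (modify b.txt): modified={a.txt, b.txt, c.txt} staged={none}
After op 4 (modify c.txt): modified={a.txt, b.txt, c.txt} staged={none}
After op 5 (git add a.txt): modified={b.txt, c.txt} staged={a.txt}
After op 6 (modify a.txt): modified={a.txt, b.txt, c.txt} staged={a.txt}
After op 7 (modify a.txt): modified={a.txt, b.txt, c.txt} staged={a.txt}
After op 8 (git add c.txt): modified={a.txt, b.txt} staged={a.txt, c.txt}
After op 9 (modify c.txt): modified={a.txt, b.txt, c.txt} staged={a.txt, c.txt}
After op 10 (git commit): modified={a.txt, b.txt, c.txt} staged={none}
Final staged set: {none} -> count=0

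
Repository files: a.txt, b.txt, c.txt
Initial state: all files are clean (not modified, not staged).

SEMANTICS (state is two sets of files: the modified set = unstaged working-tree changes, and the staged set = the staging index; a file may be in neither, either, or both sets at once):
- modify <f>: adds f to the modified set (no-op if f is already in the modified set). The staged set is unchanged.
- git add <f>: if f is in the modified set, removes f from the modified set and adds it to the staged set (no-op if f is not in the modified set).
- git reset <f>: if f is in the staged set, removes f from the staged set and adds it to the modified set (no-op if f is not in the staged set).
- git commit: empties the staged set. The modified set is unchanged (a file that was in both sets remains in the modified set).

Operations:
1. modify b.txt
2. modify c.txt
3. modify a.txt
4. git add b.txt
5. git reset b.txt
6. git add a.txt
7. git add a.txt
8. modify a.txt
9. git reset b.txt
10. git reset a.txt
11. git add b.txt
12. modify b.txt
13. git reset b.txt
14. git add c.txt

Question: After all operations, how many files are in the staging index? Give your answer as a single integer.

After op 1 (modify b.txt): modified={b.txt} staged={none}
After op 2 (modify c.txt): modified={b.txt, c.txt} staged={none}
After op 3 (modify a.txt): modified={a.txt, b.txt, c.txt} staged={none}
After op 4 (git add b.txt): modified={a.txt, c.txt} staged={b.txt}
After op 5 (git reset b.txt): modified={a.txt, b.txt, c.txt} staged={none}
After op 6 (git add a.txt): modified={b.txt, c.txt} staged={a.txt}
After op 7 (git add a.txt): modified={b.txt, c.txt} staged={a.txt}
After op 8 (modify a.txt): modified={a.txt, b.txt, c.txt} staged={a.txt}
After op 9 (git reset b.txt): modified={a.txt, b.txt, c.txt} staged={a.txt}
After op 10 (git reset a.txt): modified={a.txt, b.txt, c.txt} staged={none}
After op 11 (git add b.txt): modified={a.txt, c.txt} staged={b.txt}
After op 12 (modify b.txt): modified={a.txt, b.txt, c.txt} staged={b.txt}
After op 13 (git reset b.txt): modified={a.txt, b.txt, c.txt} staged={none}
After op 14 (git add c.txt): modified={a.txt, b.txt} staged={c.txt}
Final staged set: {c.txt} -> count=1

Answer: 1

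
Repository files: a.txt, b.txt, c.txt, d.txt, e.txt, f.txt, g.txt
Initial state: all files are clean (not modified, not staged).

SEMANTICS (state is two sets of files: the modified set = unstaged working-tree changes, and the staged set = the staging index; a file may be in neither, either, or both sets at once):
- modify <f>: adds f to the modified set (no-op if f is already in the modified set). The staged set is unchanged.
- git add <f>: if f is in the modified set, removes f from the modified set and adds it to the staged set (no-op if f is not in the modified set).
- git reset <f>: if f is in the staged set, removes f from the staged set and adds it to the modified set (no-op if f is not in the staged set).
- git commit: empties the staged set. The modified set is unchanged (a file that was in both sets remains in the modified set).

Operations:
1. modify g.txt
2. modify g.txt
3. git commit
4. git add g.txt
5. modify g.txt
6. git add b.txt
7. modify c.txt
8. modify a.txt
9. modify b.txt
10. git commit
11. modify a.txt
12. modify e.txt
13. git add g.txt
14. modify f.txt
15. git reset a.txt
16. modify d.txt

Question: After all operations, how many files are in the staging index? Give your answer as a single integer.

Answer: 1

Derivation:
After op 1 (modify g.txt): modified={g.txt} staged={none}
After op 2 (modify g.txt): modified={g.txt} staged={none}
After op 3 (git commit): modified={g.txt} staged={none}
After op 4 (git add g.txt): modified={none} staged={g.txt}
After op 5 (modify g.txt): modified={g.txt} staged={g.txt}
After op 6 (git add b.txt): modified={g.txt} staged={g.txt}
After op 7 (modify c.txt): modified={c.txt, g.txt} staged={g.txt}
After op 8 (modify a.txt): modified={a.txt, c.txt, g.txt} staged={g.txt}
After op 9 (modify b.txt): modified={a.txt, b.txt, c.txt, g.txt} staged={g.txt}
After op 10 (git commit): modified={a.txt, b.txt, c.txt, g.txt} staged={none}
After op 11 (modify a.txt): modified={a.txt, b.txt, c.txt, g.txt} staged={none}
After op 12 (modify e.txt): modified={a.txt, b.txt, c.txt, e.txt, g.txt} staged={none}
After op 13 (git add g.txt): modified={a.txt, b.txt, c.txt, e.txt} staged={g.txt}
After op 14 (modify f.txt): modified={a.txt, b.txt, c.txt, e.txt, f.txt} staged={g.txt}
After op 15 (git reset a.txt): modified={a.txt, b.txt, c.txt, e.txt, f.txt} staged={g.txt}
After op 16 (modify d.txt): modified={a.txt, b.txt, c.txt, d.txt, e.txt, f.txt} staged={g.txt}
Final staged set: {g.txt} -> count=1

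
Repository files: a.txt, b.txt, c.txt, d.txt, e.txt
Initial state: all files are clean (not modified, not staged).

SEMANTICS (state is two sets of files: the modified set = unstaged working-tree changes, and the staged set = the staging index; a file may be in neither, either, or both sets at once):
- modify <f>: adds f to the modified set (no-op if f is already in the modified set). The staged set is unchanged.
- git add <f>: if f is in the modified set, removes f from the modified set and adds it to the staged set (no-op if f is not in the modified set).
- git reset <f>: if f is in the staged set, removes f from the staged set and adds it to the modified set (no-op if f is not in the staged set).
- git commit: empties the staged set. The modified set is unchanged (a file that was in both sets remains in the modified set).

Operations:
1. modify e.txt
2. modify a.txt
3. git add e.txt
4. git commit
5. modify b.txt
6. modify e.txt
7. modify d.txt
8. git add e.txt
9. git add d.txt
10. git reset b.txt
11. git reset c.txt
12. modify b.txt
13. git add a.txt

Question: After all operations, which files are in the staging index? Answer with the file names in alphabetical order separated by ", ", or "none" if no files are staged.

After op 1 (modify e.txt): modified={e.txt} staged={none}
After op 2 (modify a.txt): modified={a.txt, e.txt} staged={none}
After op 3 (git add e.txt): modified={a.txt} staged={e.txt}
After op 4 (git commit): modified={a.txt} staged={none}
After op 5 (modify b.txt): modified={a.txt, b.txt} staged={none}
After op 6 (modify e.txt): modified={a.txt, b.txt, e.txt} staged={none}
After op 7 (modify d.txt): modified={a.txt, b.txt, d.txt, e.txt} staged={none}
After op 8 (git add e.txt): modified={a.txt, b.txt, d.txt} staged={e.txt}
After op 9 (git add d.txt): modified={a.txt, b.txt} staged={d.txt, e.txt}
After op 10 (git reset b.txt): modified={a.txt, b.txt} staged={d.txt, e.txt}
After op 11 (git reset c.txt): modified={a.txt, b.txt} staged={d.txt, e.txt}
After op 12 (modify b.txt): modified={a.txt, b.txt} staged={d.txt, e.txt}
After op 13 (git add a.txt): modified={b.txt} staged={a.txt, d.txt, e.txt}

Answer: a.txt, d.txt, e.txt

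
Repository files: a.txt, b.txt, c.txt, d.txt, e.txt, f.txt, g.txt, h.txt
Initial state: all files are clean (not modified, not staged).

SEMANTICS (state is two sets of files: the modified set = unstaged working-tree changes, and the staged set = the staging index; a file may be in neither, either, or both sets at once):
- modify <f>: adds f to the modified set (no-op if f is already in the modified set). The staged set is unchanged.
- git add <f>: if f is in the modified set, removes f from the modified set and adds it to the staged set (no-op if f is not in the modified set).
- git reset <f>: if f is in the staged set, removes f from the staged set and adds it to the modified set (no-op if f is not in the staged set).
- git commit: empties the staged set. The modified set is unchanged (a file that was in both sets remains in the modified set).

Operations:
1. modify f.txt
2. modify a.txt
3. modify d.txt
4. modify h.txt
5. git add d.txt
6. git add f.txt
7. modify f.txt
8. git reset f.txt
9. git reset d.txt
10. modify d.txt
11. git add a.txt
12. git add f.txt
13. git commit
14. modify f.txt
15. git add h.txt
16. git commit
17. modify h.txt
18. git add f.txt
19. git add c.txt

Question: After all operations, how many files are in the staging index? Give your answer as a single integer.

After op 1 (modify f.txt): modified={f.txt} staged={none}
After op 2 (modify a.txt): modified={a.txt, f.txt} staged={none}
After op 3 (modify d.txt): modified={a.txt, d.txt, f.txt} staged={none}
After op 4 (modify h.txt): modified={a.txt, d.txt, f.txt, h.txt} staged={none}
After op 5 (git add d.txt): modified={a.txt, f.txt, h.txt} staged={d.txt}
After op 6 (git add f.txt): modified={a.txt, h.txt} staged={d.txt, f.txt}
After op 7 (modify f.txt): modified={a.txt, f.txt, h.txt} staged={d.txt, f.txt}
After op 8 (git reset f.txt): modified={a.txt, f.txt, h.txt} staged={d.txt}
After op 9 (git reset d.txt): modified={a.txt, d.txt, f.txt, h.txt} staged={none}
After op 10 (modify d.txt): modified={a.txt, d.txt, f.txt, h.txt} staged={none}
After op 11 (git add a.txt): modified={d.txt, f.txt, h.txt} staged={a.txt}
After op 12 (git add f.txt): modified={d.txt, h.txt} staged={a.txt, f.txt}
After op 13 (git commit): modified={d.txt, h.txt} staged={none}
After op 14 (modify f.txt): modified={d.txt, f.txt, h.txt} staged={none}
After op 15 (git add h.txt): modified={d.txt, f.txt} staged={h.txt}
After op 16 (git commit): modified={d.txt, f.txt} staged={none}
After op 17 (modify h.txt): modified={d.txt, f.txt, h.txt} staged={none}
After op 18 (git add f.txt): modified={d.txt, h.txt} staged={f.txt}
After op 19 (git add c.txt): modified={d.txt, h.txt} staged={f.txt}
Final staged set: {f.txt} -> count=1

Answer: 1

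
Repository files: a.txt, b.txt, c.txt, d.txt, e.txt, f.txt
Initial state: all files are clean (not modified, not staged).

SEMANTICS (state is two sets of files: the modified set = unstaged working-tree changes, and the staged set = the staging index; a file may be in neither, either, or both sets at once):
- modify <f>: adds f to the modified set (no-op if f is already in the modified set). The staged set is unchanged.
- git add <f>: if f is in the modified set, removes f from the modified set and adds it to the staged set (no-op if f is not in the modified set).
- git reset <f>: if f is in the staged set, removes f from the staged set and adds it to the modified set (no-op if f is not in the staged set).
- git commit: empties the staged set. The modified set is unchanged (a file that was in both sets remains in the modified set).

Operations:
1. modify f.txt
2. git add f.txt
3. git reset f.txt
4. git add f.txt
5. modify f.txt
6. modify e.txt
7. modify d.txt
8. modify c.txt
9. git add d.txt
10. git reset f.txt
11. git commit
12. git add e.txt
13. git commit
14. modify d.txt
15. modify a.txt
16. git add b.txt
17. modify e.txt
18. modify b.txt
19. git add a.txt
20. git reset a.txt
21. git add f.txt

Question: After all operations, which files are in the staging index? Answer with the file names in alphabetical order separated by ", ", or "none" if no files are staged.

Answer: f.txt

Derivation:
After op 1 (modify f.txt): modified={f.txt} staged={none}
After op 2 (git add f.txt): modified={none} staged={f.txt}
After op 3 (git reset f.txt): modified={f.txt} staged={none}
After op 4 (git add f.txt): modified={none} staged={f.txt}
After op 5 (modify f.txt): modified={f.txt} staged={f.txt}
After op 6 (modify e.txt): modified={e.txt, f.txt} staged={f.txt}
After op 7 (modify d.txt): modified={d.txt, e.txt, f.txt} staged={f.txt}
After op 8 (modify c.txt): modified={c.txt, d.txt, e.txt, f.txt} staged={f.txt}
After op 9 (git add d.txt): modified={c.txt, e.txt, f.txt} staged={d.txt, f.txt}
After op 10 (git reset f.txt): modified={c.txt, e.txt, f.txt} staged={d.txt}
After op 11 (git commit): modified={c.txt, e.txt, f.txt} staged={none}
After op 12 (git add e.txt): modified={c.txt, f.txt} staged={e.txt}
After op 13 (git commit): modified={c.txt, f.txt} staged={none}
After op 14 (modify d.txt): modified={c.txt, d.txt, f.txt} staged={none}
After op 15 (modify a.txt): modified={a.txt, c.txt, d.txt, f.txt} staged={none}
After op 16 (git add b.txt): modified={a.txt, c.txt, d.txt, f.txt} staged={none}
After op 17 (modify e.txt): modified={a.txt, c.txt, d.txt, e.txt, f.txt} staged={none}
After op 18 (modify b.txt): modified={a.txt, b.txt, c.txt, d.txt, e.txt, f.txt} staged={none}
After op 19 (git add a.txt): modified={b.txt, c.txt, d.txt, e.txt, f.txt} staged={a.txt}
After op 20 (git reset a.txt): modified={a.txt, b.txt, c.txt, d.txt, e.txt, f.txt} staged={none}
After op 21 (git add f.txt): modified={a.txt, b.txt, c.txt, d.txt, e.txt} staged={f.txt}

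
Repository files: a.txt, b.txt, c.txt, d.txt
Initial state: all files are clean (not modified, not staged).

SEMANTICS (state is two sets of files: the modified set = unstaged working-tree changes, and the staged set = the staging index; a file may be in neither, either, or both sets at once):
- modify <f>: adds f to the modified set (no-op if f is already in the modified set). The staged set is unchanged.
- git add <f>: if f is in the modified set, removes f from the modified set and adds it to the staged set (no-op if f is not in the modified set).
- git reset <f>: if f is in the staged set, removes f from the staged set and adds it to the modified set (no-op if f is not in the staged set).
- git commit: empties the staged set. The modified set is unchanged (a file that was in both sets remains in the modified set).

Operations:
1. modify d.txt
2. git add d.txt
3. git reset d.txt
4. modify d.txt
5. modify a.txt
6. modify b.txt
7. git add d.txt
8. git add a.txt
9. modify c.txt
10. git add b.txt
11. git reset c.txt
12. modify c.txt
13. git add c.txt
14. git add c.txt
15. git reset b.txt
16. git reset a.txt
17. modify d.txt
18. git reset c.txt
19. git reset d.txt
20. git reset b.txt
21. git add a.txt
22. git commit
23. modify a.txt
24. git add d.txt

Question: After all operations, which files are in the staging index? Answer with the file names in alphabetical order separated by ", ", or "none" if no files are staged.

Answer: d.txt

Derivation:
After op 1 (modify d.txt): modified={d.txt} staged={none}
After op 2 (git add d.txt): modified={none} staged={d.txt}
After op 3 (git reset d.txt): modified={d.txt} staged={none}
After op 4 (modify d.txt): modified={d.txt} staged={none}
After op 5 (modify a.txt): modified={a.txt, d.txt} staged={none}
After op 6 (modify b.txt): modified={a.txt, b.txt, d.txt} staged={none}
After op 7 (git add d.txt): modified={a.txt, b.txt} staged={d.txt}
After op 8 (git add a.txt): modified={b.txt} staged={a.txt, d.txt}
After op 9 (modify c.txt): modified={b.txt, c.txt} staged={a.txt, d.txt}
After op 10 (git add b.txt): modified={c.txt} staged={a.txt, b.txt, d.txt}
After op 11 (git reset c.txt): modified={c.txt} staged={a.txt, b.txt, d.txt}
After op 12 (modify c.txt): modified={c.txt} staged={a.txt, b.txt, d.txt}
After op 13 (git add c.txt): modified={none} staged={a.txt, b.txt, c.txt, d.txt}
After op 14 (git add c.txt): modified={none} staged={a.txt, b.txt, c.txt, d.txt}
After op 15 (git reset b.txt): modified={b.txt} staged={a.txt, c.txt, d.txt}
After op 16 (git reset a.txt): modified={a.txt, b.txt} staged={c.txt, d.txt}
After op 17 (modify d.txt): modified={a.txt, b.txt, d.txt} staged={c.txt, d.txt}
After op 18 (git reset c.txt): modified={a.txt, b.txt, c.txt, d.txt} staged={d.txt}
After op 19 (git reset d.txt): modified={a.txt, b.txt, c.txt, d.txt} staged={none}
After op 20 (git reset b.txt): modified={a.txt, b.txt, c.txt, d.txt} staged={none}
After op 21 (git add a.txt): modified={b.txt, c.txt, d.txt} staged={a.txt}
After op 22 (git commit): modified={b.txt, c.txt, d.txt} staged={none}
After op 23 (modify a.txt): modified={a.txt, b.txt, c.txt, d.txt} staged={none}
After op 24 (git add d.txt): modified={a.txt, b.txt, c.txt} staged={d.txt}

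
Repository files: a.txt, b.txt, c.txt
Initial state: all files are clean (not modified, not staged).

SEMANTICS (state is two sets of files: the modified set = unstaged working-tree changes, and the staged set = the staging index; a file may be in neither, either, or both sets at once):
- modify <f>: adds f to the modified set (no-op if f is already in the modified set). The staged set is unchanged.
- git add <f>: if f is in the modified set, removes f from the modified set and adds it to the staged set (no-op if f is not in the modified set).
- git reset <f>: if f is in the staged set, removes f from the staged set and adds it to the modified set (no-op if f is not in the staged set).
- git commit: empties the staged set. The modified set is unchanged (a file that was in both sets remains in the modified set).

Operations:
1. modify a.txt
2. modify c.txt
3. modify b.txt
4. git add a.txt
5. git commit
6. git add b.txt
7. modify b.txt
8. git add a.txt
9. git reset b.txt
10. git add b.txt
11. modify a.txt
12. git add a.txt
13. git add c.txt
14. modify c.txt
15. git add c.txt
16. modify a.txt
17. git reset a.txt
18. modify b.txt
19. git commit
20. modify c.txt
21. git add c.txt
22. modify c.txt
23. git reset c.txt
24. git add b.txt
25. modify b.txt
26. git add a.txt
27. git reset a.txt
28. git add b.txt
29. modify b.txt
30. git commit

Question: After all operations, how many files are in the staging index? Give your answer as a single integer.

After op 1 (modify a.txt): modified={a.txt} staged={none}
After op 2 (modify c.txt): modified={a.txt, c.txt} staged={none}
After op 3 (modify b.txt): modified={a.txt, b.txt, c.txt} staged={none}
After op 4 (git add a.txt): modified={b.txt, c.txt} staged={a.txt}
After op 5 (git commit): modified={b.txt, c.txt} staged={none}
After op 6 (git add b.txt): modified={c.txt} staged={b.txt}
After op 7 (modify b.txt): modified={b.txt, c.txt} staged={b.txt}
After op 8 (git add a.txt): modified={b.txt, c.txt} staged={b.txt}
After op 9 (git reset b.txt): modified={b.txt, c.txt} staged={none}
After op 10 (git add b.txt): modified={c.txt} staged={b.txt}
After op 11 (modify a.txt): modified={a.txt, c.txt} staged={b.txt}
After op 12 (git add a.txt): modified={c.txt} staged={a.txt, b.txt}
After op 13 (git add c.txt): modified={none} staged={a.txt, b.txt, c.txt}
After op 14 (modify c.txt): modified={c.txt} staged={a.txt, b.txt, c.txt}
After op 15 (git add c.txt): modified={none} staged={a.txt, b.txt, c.txt}
After op 16 (modify a.txt): modified={a.txt} staged={a.txt, b.txt, c.txt}
After op 17 (git reset a.txt): modified={a.txt} staged={b.txt, c.txt}
After op 18 (modify b.txt): modified={a.txt, b.txt} staged={b.txt, c.txt}
After op 19 (git commit): modified={a.txt, b.txt} staged={none}
After op 20 (modify c.txt): modified={a.txt, b.txt, c.txt} staged={none}
After op 21 (git add c.txt): modified={a.txt, b.txt} staged={c.txt}
After op 22 (modify c.txt): modified={a.txt, b.txt, c.txt} staged={c.txt}
After op 23 (git reset c.txt): modified={a.txt, b.txt, c.txt} staged={none}
After op 24 (git add b.txt): modified={a.txt, c.txt} staged={b.txt}
After op 25 (modify b.txt): modified={a.txt, b.txt, c.txt} staged={b.txt}
After op 26 (git add a.txt): modified={b.txt, c.txt} staged={a.txt, b.txt}
After op 27 (git reset a.txt): modified={a.txt, b.txt, c.txt} staged={b.txt}
After op 28 (git add b.txt): modified={a.txt, c.txt} staged={b.txt}
After op 29 (modify b.txt): modified={a.txt, b.txt, c.txt} staged={b.txt}
After op 30 (git commit): modified={a.txt, b.txt, c.txt} staged={none}
Final staged set: {none} -> count=0

Answer: 0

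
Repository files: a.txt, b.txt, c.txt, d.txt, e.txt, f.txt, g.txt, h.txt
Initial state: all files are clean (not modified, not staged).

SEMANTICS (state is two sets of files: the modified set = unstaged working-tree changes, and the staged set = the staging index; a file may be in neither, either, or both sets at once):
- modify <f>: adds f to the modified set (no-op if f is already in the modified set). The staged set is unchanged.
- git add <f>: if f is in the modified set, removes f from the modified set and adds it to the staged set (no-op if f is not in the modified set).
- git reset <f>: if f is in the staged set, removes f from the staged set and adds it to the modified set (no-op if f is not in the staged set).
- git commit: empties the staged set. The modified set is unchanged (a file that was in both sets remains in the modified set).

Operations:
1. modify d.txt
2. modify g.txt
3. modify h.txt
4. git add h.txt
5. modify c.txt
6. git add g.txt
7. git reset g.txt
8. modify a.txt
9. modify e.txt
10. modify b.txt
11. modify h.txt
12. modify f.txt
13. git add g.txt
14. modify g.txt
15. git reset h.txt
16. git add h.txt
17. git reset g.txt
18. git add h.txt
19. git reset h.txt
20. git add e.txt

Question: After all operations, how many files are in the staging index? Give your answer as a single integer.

After op 1 (modify d.txt): modified={d.txt} staged={none}
After op 2 (modify g.txt): modified={d.txt, g.txt} staged={none}
After op 3 (modify h.txt): modified={d.txt, g.txt, h.txt} staged={none}
After op 4 (git add h.txt): modified={d.txt, g.txt} staged={h.txt}
After op 5 (modify c.txt): modified={c.txt, d.txt, g.txt} staged={h.txt}
After op 6 (git add g.txt): modified={c.txt, d.txt} staged={g.txt, h.txt}
After op 7 (git reset g.txt): modified={c.txt, d.txt, g.txt} staged={h.txt}
After op 8 (modify a.txt): modified={a.txt, c.txt, d.txt, g.txt} staged={h.txt}
After op 9 (modify e.txt): modified={a.txt, c.txt, d.txt, e.txt, g.txt} staged={h.txt}
After op 10 (modify b.txt): modified={a.txt, b.txt, c.txt, d.txt, e.txt, g.txt} staged={h.txt}
After op 11 (modify h.txt): modified={a.txt, b.txt, c.txt, d.txt, e.txt, g.txt, h.txt} staged={h.txt}
After op 12 (modify f.txt): modified={a.txt, b.txt, c.txt, d.txt, e.txt, f.txt, g.txt, h.txt} staged={h.txt}
After op 13 (git add g.txt): modified={a.txt, b.txt, c.txt, d.txt, e.txt, f.txt, h.txt} staged={g.txt, h.txt}
After op 14 (modify g.txt): modified={a.txt, b.txt, c.txt, d.txt, e.txt, f.txt, g.txt, h.txt} staged={g.txt, h.txt}
After op 15 (git reset h.txt): modified={a.txt, b.txt, c.txt, d.txt, e.txt, f.txt, g.txt, h.txt} staged={g.txt}
After op 16 (git add h.txt): modified={a.txt, b.txt, c.txt, d.txt, e.txt, f.txt, g.txt} staged={g.txt, h.txt}
After op 17 (git reset g.txt): modified={a.txt, b.txt, c.txt, d.txt, e.txt, f.txt, g.txt} staged={h.txt}
After op 18 (git add h.txt): modified={a.txt, b.txt, c.txt, d.txt, e.txt, f.txt, g.txt} staged={h.txt}
After op 19 (git reset h.txt): modified={a.txt, b.txt, c.txt, d.txt, e.txt, f.txt, g.txt, h.txt} staged={none}
After op 20 (git add e.txt): modified={a.txt, b.txt, c.txt, d.txt, f.txt, g.txt, h.txt} staged={e.txt}
Final staged set: {e.txt} -> count=1

Answer: 1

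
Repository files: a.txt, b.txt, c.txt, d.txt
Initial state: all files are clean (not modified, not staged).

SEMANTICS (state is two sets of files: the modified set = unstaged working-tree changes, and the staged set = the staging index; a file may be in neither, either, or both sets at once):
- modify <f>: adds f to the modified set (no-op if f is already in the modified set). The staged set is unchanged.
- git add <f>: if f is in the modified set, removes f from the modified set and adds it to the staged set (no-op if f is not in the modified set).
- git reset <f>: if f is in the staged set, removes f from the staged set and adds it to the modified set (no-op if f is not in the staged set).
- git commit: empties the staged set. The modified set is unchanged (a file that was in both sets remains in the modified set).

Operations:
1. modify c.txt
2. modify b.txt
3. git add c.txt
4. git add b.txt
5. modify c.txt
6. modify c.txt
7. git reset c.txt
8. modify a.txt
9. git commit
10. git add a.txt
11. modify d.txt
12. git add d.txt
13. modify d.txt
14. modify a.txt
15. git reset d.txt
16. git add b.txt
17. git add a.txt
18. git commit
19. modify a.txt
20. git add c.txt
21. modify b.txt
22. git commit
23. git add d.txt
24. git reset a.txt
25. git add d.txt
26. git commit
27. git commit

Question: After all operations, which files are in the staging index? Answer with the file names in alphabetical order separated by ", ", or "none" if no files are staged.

Answer: none

Derivation:
After op 1 (modify c.txt): modified={c.txt} staged={none}
After op 2 (modify b.txt): modified={b.txt, c.txt} staged={none}
After op 3 (git add c.txt): modified={b.txt} staged={c.txt}
After op 4 (git add b.txt): modified={none} staged={b.txt, c.txt}
After op 5 (modify c.txt): modified={c.txt} staged={b.txt, c.txt}
After op 6 (modify c.txt): modified={c.txt} staged={b.txt, c.txt}
After op 7 (git reset c.txt): modified={c.txt} staged={b.txt}
After op 8 (modify a.txt): modified={a.txt, c.txt} staged={b.txt}
After op 9 (git commit): modified={a.txt, c.txt} staged={none}
After op 10 (git add a.txt): modified={c.txt} staged={a.txt}
After op 11 (modify d.txt): modified={c.txt, d.txt} staged={a.txt}
After op 12 (git add d.txt): modified={c.txt} staged={a.txt, d.txt}
After op 13 (modify d.txt): modified={c.txt, d.txt} staged={a.txt, d.txt}
After op 14 (modify a.txt): modified={a.txt, c.txt, d.txt} staged={a.txt, d.txt}
After op 15 (git reset d.txt): modified={a.txt, c.txt, d.txt} staged={a.txt}
After op 16 (git add b.txt): modified={a.txt, c.txt, d.txt} staged={a.txt}
After op 17 (git add a.txt): modified={c.txt, d.txt} staged={a.txt}
After op 18 (git commit): modified={c.txt, d.txt} staged={none}
After op 19 (modify a.txt): modified={a.txt, c.txt, d.txt} staged={none}
After op 20 (git add c.txt): modified={a.txt, d.txt} staged={c.txt}
After op 21 (modify b.txt): modified={a.txt, b.txt, d.txt} staged={c.txt}
After op 22 (git commit): modified={a.txt, b.txt, d.txt} staged={none}
After op 23 (git add d.txt): modified={a.txt, b.txt} staged={d.txt}
After op 24 (git reset a.txt): modified={a.txt, b.txt} staged={d.txt}
After op 25 (git add d.txt): modified={a.txt, b.txt} staged={d.txt}
After op 26 (git commit): modified={a.txt, b.txt} staged={none}
After op 27 (git commit): modified={a.txt, b.txt} staged={none}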